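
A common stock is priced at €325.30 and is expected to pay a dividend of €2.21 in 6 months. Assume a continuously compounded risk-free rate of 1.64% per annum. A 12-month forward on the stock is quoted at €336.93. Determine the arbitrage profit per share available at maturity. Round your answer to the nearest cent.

€8.48 per share

PV(dividends) I = 2.21·e^(−0.0164·6/12) = 2.1920
Fair forward F* = (S − I)·e^(rT) = (325.30 − 2.1920)·e^0.016400 = 323.1080 × 1.016535 = 328.4506
Market €336.93 > fair 328.4506: forward overpriced → cash-and-carry (borrow at r, buy the stock and collect the dividends, short the forward).
Profit at T = |F_mkt − F*| = |336.93 − 328.4506| = €8.48 per share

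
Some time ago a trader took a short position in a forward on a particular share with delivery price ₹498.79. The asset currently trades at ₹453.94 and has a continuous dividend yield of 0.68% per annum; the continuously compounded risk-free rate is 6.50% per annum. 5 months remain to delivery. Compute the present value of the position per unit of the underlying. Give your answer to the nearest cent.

Current fair forward for the remaining 5 months: F = S·e^((r − q)·T), (r − q) = 0.0650 − 0.0068 = 0.0582
F = 453.94 · e^(0.0582 × 5/12) = 453.94 × 1.024546 = 465.0824
Value of long forward = (F − K)·e^(−rT) = (465.0824 − 498.79) · e^(−0.0650·5/12)
= -33.7076 × 0.973280 = -32.81
Short position value = −(long value) = ₹32.81

₹32.81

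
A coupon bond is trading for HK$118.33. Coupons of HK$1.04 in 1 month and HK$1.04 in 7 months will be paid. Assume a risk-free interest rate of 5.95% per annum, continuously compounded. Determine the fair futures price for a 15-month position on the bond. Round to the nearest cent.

HK$125.27

PV(coupons) I = 1.04·e^(−0.0595·1/12) + 1.04·e^(−0.0595·7/12)
I = 1.0349 + 1.0045 = 2.0394
F = (S − I)·e^(rT) = (118.33 − 2.0394) · e^(0.0595·15/12)
= 116.2906 · e^0.074375 = 116.2906 × 1.077211 = HK$125.27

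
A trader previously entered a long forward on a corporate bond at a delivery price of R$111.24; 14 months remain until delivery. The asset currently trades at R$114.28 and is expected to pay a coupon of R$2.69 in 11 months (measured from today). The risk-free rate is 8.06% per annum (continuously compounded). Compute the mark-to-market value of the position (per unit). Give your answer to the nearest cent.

PV(remaining coupons) I = 2.69·e^(−0.0806·11/12) = 2.4984
Current forward F = (S − I)·e^(rT) = (114.28 − 2.4984)·e^(0.0806·14/12) = 111.7816 × 1.098596 = 122.8028
Value (long) = (F − K)·e^(−rT) = (122.8028 − 111.24) × 0.910252 = 10.5251
Value = R$10.53

R$10.53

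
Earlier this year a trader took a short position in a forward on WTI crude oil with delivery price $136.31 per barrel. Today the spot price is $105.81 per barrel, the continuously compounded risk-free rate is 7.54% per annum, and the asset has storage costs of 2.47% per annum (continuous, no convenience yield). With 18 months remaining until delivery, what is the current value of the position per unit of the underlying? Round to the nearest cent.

$11.93 per barrel

Current fair forward for the remaining 18 months: F = S·e^((r + u)·T), (r + u) = 0.0754 + 0.0247 = 0.1001
F = 105.81 · e^(0.1001 × 18/12) = 105.81 × 1.162009 = 122.9522
Value of long forward = (F − K)·e^(−rT) = (122.9522 − 136.31) · e^(−0.0754·18/12)
= -13.3578 × 0.893061 = -11.93
Short position value = −(long value) = $11.93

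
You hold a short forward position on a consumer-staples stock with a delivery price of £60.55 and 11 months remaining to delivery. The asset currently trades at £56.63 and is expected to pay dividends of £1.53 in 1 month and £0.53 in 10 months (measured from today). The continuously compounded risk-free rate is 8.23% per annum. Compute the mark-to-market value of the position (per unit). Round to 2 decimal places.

£1.53

PV(remaining dividends) I = 1.53·e^(−0.0823·1/12) + 0.53·e^(−0.0823·10/12) = 2.0144
Current forward F = (S − I)·e^(rT) = (56.63 − 2.0144)·e^(0.0823·11/12) = 54.6156 × 1.078360 = 58.8953
Value (long) = (F − K)·e^(−rT) = (58.8953 − 60.55) × 0.927334 = -1.5345
Short position value = −(long value) = £1.53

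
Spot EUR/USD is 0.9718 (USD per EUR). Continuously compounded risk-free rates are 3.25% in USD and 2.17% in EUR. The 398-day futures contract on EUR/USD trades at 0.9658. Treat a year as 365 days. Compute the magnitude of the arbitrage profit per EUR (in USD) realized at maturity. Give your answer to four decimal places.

Fair futures: F* = S·e^(carry·T), with carry = (r_USD − r_EUR) = 0.0325 − 0.0217 = 0.0108
F* = 0.9718 · e^(0.0108 × 398/365) = 0.9718 · e^0.011776 = 0.9718 × 1.011846 = 0.9833
Market 0.9658 < fair 0.9833: forward underpriced → reverse cash-and-carry (short spot, go long the forward).
At maturity, profit = |F_mkt − F*| = |0.9658 − 0.9833| = 0.0175 per EUR (in USD)

0.0175 per EUR (in USD)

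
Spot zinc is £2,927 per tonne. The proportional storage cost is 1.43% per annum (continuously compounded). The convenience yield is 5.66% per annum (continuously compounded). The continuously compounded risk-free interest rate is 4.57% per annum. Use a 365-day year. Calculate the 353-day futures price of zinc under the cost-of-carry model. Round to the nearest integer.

£2,937 per tonne

Net carry = r + u − y = 0.0457 + 0.0143 − 0.0566 = 0.0034
F = S·e^((r+u−y)T) = 2927 · e^(0.0034 × 353/365) = 2927 · e^0.003288
= 2927 × 1.003293 = £2,937 per tonne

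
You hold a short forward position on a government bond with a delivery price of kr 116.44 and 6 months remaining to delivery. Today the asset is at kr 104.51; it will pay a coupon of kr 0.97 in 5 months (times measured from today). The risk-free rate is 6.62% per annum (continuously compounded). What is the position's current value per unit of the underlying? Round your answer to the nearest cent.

kr 9.08

PV(remaining coupons) I = 0.97·e^(−0.0662·5/12) = 0.9436
Current forward F = (S − I)·e^(rT) = (104.51 − 0.9436)·e^(0.0662·6/12) = 103.5664 × 1.033654 = 107.0518
Value (long) = (F − K)·e^(−rT) = (107.0518 − 116.44) × 0.967442 = -9.0825
Short position value = −(long value) = kr 9.08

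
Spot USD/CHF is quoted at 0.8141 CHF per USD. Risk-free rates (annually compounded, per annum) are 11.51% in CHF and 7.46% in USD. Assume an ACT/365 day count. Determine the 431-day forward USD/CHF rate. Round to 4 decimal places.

0.8505

By covered interest parity, F = S · (1+r_CHF)^T / (1+r_USD)^T
= 0.8141 × 1.137285 / 1.088672 = 0.8141 × 1.044653
F = 0.8505 CHF per USD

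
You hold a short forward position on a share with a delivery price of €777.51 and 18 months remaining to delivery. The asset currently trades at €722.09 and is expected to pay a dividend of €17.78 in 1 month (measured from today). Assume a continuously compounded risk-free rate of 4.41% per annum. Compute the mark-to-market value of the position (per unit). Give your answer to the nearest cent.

€23.37

PV(remaining dividends) I = 17.78·e^(−0.0441·1/12) = 17.7148
Current forward F = (S − I)·e^(rT) = (722.09 − 17.7148)·e^(0.0441·18/12) = 704.3752 × 1.068387 = 752.5453
Value (long) = (F − K)·e^(−rT) = (752.5453 − 777.51) × 0.935990 = -23.3667
Short position value = −(long value) = €23.37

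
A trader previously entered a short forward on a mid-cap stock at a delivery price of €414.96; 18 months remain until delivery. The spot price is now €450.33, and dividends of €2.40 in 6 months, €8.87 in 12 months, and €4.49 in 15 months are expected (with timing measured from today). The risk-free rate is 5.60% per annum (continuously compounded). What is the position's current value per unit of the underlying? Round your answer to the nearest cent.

-€53.90

PV(remaining dividends) I = 2.40·e^(−0.0560·6/12) + 8.87·e^(−0.0560·12/12) + 4.49·e^(−0.0560·15/12) = 14.9071
Current forward F = (S − I)·e^(rT) = (450.33 − 14.9071)·e^(0.0560·18/12) = 435.4229 × 1.087629 = 473.5786
Value (long) = (F − K)·e^(−rT) = (473.5786 − 414.96) × 0.919431 = 53.8958
Short position value = −(long value) = -€53.90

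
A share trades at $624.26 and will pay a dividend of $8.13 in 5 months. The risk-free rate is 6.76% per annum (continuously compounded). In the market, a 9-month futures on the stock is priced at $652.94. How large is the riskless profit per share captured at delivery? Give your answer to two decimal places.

PV(dividends) I = 8.13·e^(−0.0676·5/12) = 7.9042
Fair futures F* = (S − I)·e^(rT) = (624.26 − 7.9042)·e^0.050700 = 616.3558 × 1.052007 = 648.4106
Market $652.94 > fair 648.4106: forward overpriced → cash-and-carry (borrow at r, buy the stock and collect the dividends, short the forward).
Profit at T = |F_mkt − F*| = |652.94 − 648.4106| = $4.53 per share

$4.53 per share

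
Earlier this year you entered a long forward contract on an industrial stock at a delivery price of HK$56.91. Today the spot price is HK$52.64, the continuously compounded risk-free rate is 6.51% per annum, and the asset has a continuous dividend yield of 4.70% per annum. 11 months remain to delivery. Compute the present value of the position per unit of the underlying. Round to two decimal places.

Current fair forward for the remaining 11 months: F = S·e^((r − q)·T), (r − q) = 0.0651 − 0.0470 = 0.0181
F = 52.64 · e^(0.0181 × 11/12) = 52.64 × 1.016730 = 53.5207
Value of long forward = (F − K)·e^(−rT) = (53.5207 − 56.91) · e^(−0.0651·11/12)
= -3.3893 × 0.942071 = -3.19

-HK$3.19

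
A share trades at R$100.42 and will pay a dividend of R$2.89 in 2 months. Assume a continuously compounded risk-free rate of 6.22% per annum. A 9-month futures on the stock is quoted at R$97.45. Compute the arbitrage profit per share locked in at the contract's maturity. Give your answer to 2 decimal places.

R$4.77 per share

PV(dividends) I = 2.89·e^(−0.0622·2/12) = 2.8602
Fair futures F* = (S − I)·e^(rT) = (100.42 − 2.8602)·e^0.046650 = 97.5598 × 1.047755 = 102.2188
Market R$97.45 < fair 102.2188: forward underpriced → reverse cash-and-carry (short the stock, invest proceeds at r, pay the dividends, go long the forward).
Profit at T = |F_mkt − F*| = |97.45 − 102.2188| = R$4.77 per share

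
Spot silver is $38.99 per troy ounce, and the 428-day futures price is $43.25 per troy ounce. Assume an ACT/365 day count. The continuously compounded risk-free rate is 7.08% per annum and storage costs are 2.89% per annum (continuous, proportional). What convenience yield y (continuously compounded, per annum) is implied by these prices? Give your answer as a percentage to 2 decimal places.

F = S·e^((r+u−y)T) ⇒ (r+u−y) = ln(F/S)/T
ln(43.25/38.99) = 0.103692; /T ⇒ 0.088429
y = r + u − ln(F/S)/T = 0.0708 + 0.0289 − 0.088429 = 0.011271
y = 1.13%

1.13%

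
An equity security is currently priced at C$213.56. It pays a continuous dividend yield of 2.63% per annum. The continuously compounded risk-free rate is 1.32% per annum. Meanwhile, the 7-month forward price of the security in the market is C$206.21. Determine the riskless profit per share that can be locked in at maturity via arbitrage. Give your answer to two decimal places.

C$5.72 per share

Fair forward: F* = S·e^(carry·T), with carry = (r − q) = 0.0132 − 0.0263 = -0.0131
F* = 213.56 · e^(-0.0131 × 7/12) = 213.56 · e^-0.007642 = 213.56 × 0.992387 = C$211.9342
Market C$206.21 < fair C$211.9342: forward underpriced → reverse cash-and-carry (short spot, go long the forward).
At maturity, profit = |F_mkt − F*| = |206.21 − 211.9342| = C$5.72 per share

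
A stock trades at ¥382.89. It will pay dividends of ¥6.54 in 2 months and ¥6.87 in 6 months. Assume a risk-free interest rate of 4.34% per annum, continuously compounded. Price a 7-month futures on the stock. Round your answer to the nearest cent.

PV(dividends) I = 6.54·e^(−0.0434·2/12) + 6.87·e^(−0.0434·6/12)
I = 6.4929 + 6.7225 = 13.2154
F = (S − I)·e^(rT) = (382.89 − 13.2154) · e^(0.0434·7/12)
= 369.6746 · e^0.025317 = 369.6746 × 1.025640 = ¥379.15

¥379.15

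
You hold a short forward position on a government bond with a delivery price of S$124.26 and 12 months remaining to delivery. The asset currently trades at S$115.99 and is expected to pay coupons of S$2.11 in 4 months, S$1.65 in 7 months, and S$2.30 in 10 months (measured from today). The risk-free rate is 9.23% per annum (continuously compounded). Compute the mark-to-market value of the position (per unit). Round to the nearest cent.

PV(remaining coupons) I = 2.11·e^(−0.0923·4/12) + 1.65·e^(−0.0923·7/12) + 2.30·e^(−0.0923·10/12) = 5.7393
Current forward F = (S − I)·e^(rT) = (115.99 − 5.7393)·e^(0.0923·12/12) = 110.2507 × 1.096694 = 120.9113
Value (long) = (F − K)·e^(−rT) = (120.9113 − 124.26) × 0.911832 = -3.0535
Short position value = −(long value) = S$3.05

S$3.05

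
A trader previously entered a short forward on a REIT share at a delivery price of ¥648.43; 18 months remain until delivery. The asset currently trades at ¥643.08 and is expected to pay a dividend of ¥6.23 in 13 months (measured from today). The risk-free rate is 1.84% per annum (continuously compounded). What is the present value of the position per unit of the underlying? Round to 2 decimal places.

-¥6.19

PV(remaining dividends) I = 6.23·e^(−0.0184·13/12) = 6.1070
Current forward F = (S − I)·e^(rT) = (643.08 − 6.1070)·e^(0.0184·18/12) = 636.9730 × 1.027984 = 654.7981
Value (long) = (F − K)·e^(−rT) = (654.7981 − 648.43) × 0.972777 = 6.1947
Short position value = −(long value) = -¥6.19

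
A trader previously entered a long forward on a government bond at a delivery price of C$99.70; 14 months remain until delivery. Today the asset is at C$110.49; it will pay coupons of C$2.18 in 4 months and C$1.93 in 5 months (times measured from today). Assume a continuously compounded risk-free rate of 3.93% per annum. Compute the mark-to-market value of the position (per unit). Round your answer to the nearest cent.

C$11.21

PV(remaining coupons) I = 2.18·e^(−0.0393·4/12) + 1.93·e^(−0.0393·5/12) = 4.0503
Current forward F = (S − I)·e^(rT) = (110.49 − 4.0503)·e^(0.0393·14/12) = 106.4397 × 1.046917 = 111.4335
Value (long) = (F − K)·e^(−rT) = (111.4335 − 99.70) × 0.955185 = 11.2077
Value = C$11.21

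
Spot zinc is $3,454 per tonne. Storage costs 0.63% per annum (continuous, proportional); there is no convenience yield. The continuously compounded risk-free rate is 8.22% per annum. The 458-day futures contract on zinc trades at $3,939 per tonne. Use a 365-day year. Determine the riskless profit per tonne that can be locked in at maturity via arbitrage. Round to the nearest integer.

$79 per tonne

Fair futures: F* = S·e^(carry·T), with carry = (r + u) = 0.0822 + 0.0063 = 0.0885
F* = 3454 · e^(0.0885 × 458/365) = 3454 · e^0.111049 = 3454 × 1.117450 = $3859.6723
Market $3939 > fair $3859.6723: forward overpriced → cash-and-carry (buy spot, short the forward).
At maturity, profit = |F_mkt − F*| = |3939 − 3859.6723| = $79 per tonne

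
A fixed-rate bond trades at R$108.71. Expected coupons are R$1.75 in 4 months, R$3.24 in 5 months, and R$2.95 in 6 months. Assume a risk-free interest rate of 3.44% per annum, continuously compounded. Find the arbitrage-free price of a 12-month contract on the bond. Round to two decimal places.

PV(coupons) I = 1.75·e^(−0.0344·4/12) + 3.24·e^(−0.0344·5/12) + 2.95·e^(−0.0344·6/12)
I = 1.7300 + 3.1939 + 2.8997 = 7.8236
F = (S − I)·e^(rT) = (108.71 − 7.8236) · e^(0.0344·12/12)
= 100.8864 · e^0.034400 = 100.8864 × 1.034999 = R$104.42

R$104.42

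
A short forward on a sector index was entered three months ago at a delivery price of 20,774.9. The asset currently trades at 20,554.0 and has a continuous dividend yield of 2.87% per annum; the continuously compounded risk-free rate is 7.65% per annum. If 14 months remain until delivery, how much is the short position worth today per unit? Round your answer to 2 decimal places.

Current fair forward for the remaining 14 months: F = S·e^((r − q)·T), (r − q) = 0.0765 − 0.0287 = 0.0478
F = 20554.0 · e^(0.0478 × 14/12) = 20554.0 × 1.05735094 = 21732.7912
Value of long forward = (F − K)·e^(−rT) = (21732.7912 − 20774.9) · e^(−0.0765·14/12)
= 957.8912 × 0.91461689 = 876.10
Short position value = −(long value) = -876.10

-876.10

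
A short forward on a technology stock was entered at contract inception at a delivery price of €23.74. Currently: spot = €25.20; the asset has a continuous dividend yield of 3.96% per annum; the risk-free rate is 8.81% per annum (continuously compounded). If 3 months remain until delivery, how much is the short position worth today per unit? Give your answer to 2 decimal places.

Current fair forward for the remaining 3 months: F = S·e^((r − q)·T), (r − q) = 0.0881 − 0.0396 = 0.0485
F = 25.20 · e^(0.0485 × 3/12) = 25.20 × 1.012199 = 25.5074
Value of long forward = (F − K)·e^(−rT) = (25.5074 − 23.74) · e^(−0.0881·3/12)
= 1.7674 × 0.978216 = 1.73
Short position value = −(long value) = -€1.73

-€1.73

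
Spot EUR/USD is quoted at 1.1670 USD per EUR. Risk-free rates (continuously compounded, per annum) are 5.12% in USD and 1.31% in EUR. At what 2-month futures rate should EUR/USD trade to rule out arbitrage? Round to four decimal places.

F = S·e^((r_USD − r_EUR)T) = 1.1670 · e^((0.0512 − 0.0131) × 2/12)
= 1.1670 · e^0.006350 = 1.1670 × 1.006370
F = 1.1744 USD per EUR

1.1744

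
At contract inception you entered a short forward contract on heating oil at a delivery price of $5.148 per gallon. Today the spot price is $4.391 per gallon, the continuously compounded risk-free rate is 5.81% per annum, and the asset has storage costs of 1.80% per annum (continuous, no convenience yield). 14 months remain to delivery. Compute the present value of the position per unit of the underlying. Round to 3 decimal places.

Current fair forward for the remaining 14 months: F = S·e^((r + u)·T), (r + u) = 0.0581 + 0.0180 = 0.0761
F = 4.391 · e^(0.0761 × 14/12) = 4.391 × 1.092844 = 4.7987
Value of long forward = (F − K)·e^(−rT) = (4.7987 − 5.148) · e^(−0.0581·14/12)
= -0.3493 × 0.934463 = -0.326
Short position value = −(long value) = $0.326

$0.326 per gallon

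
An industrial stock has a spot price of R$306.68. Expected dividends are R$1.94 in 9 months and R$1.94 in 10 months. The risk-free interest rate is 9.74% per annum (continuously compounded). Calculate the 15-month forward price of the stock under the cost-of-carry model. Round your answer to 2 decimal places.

PV(dividends) I = 1.94·e^(−0.0974·9/12) + 1.94·e^(−0.0974·10/12)
I = 1.8033 + 1.7888 = 3.5921
F = (S − I)·e^(rT) = (306.68 − 3.5921) · e^(0.0974·15/12)
= 303.0879 · e^0.121750 = 303.0879 × 1.129472 = R$342.33

R$342.33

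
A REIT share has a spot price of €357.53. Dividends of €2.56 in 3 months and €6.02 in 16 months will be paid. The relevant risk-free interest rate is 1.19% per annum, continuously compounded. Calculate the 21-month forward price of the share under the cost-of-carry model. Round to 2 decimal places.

€356.40

PV(dividends) I = 2.56·e^(−0.0119·3/12) + 6.02·e^(−0.0119·16/12)
I = 2.5524 + 5.9252 = 8.4776
F = (S − I)·e^(rT) = (357.53 − 8.4776) · e^(0.0119·21/12)
= 349.0524 · e^0.020825 = 349.0524 × 1.021043 = €356.40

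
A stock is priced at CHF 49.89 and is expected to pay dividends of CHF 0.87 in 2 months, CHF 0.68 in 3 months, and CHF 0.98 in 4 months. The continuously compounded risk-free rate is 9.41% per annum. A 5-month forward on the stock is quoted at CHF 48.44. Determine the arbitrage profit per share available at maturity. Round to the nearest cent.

PV(dividends) I = 0.87·e^(−0.0941·2/12) + 0.68·e^(−0.0941·3/12) + 0.98·e^(−0.0941·4/12) = 2.4704
Fair forward F* = (S − I)·e^(rT) = (49.89 − 2.4704)·e^0.039208 = 47.4196 × 1.039987 = 49.3158
Market CHF 48.44 < fair 49.3158: forward underpriced → reverse cash-and-carry (short the stock, invest proceeds at r, pay the dividends, go long the forward).
Profit at T = |F_mkt − F*| = |48.44 − 49.3158| = CHF 0.88 per share

CHF 0.88 per share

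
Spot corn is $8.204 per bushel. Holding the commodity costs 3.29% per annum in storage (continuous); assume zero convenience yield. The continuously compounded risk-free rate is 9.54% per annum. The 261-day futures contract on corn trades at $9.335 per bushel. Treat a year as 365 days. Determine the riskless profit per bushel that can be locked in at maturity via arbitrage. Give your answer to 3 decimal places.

Fair futures: F* = S·e^(carry·T), with carry = (r + u) = 0.0954 + 0.0329 = 0.1283
F* = 8.204 · e^(0.1283 × 261/365) = 8.204 · e^0.091743 = 8.204 × 1.096083 = $8.9923
Market $9.335 > fair $8.9923: forward overpriced → cash-and-carry (buy spot, short the forward).
At maturity, profit = |F_mkt − F*| = |9.335 − 8.9923| = $0.343 per bushel

$0.343 per bushel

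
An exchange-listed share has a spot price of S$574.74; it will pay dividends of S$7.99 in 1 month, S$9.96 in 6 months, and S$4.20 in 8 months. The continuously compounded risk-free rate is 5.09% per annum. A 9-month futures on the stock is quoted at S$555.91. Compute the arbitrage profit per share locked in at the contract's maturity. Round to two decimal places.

S$18.62 per share

PV(dividends) I = 7.99·e^(−0.0509·1/12) + 9.96·e^(−0.0509·6/12) + 4.20·e^(−0.0509·8/12) = 21.7258
Fair futures F* = (S − I)·e^(rT) = (574.74 − 21.7258)·e^0.038175 = 553.0142 × 1.038913 = 574.5336
Market S$555.91 < fair 574.5336: forward underpriced → reverse cash-and-carry (short the stock, invest proceeds at r, pay the dividends, go long the forward).
Profit at T = |F_mkt − F*| = |555.91 − 574.5336| = S$18.62 per share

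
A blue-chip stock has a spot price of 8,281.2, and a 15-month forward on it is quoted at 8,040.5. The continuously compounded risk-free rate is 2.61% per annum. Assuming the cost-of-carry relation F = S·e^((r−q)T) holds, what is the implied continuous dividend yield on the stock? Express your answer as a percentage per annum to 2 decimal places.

4.97%

From F = S·e^((r−q)T): (r − q) = ln(F/S)/T
ln(8040.5/8281.2) = ln(0.970934) = -0.029497
(r − q) = -0.029497 / (15/12) = -0.023598
q = r − ln(F/S)/T = 0.0261 + 0.023598 = 0.049698
q = 4.97%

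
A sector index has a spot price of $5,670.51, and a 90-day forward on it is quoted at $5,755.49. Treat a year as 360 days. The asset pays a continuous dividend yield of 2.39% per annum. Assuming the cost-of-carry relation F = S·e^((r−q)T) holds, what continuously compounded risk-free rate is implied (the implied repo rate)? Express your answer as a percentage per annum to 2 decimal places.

From F = S·e^((r−q)T): (r − q) = ln(F/S)/T
ln(5755.49/5670.51) = ln(1.014986) = 0.014875
(r − q) = 0.014875 / (90/360) = 0.059500
r = ln(F/S)/T + q = 0.059500 + 0.0239 = 0.083400
r = 8.34%

8.34%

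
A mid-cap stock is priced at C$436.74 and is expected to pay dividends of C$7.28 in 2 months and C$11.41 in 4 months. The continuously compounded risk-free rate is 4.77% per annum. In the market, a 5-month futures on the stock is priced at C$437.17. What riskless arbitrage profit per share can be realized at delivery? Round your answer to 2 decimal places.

PV(dividends) I = 7.28·e^(−0.0477·2/12) + 11.41·e^(−0.0477·4/12) = 18.4524
Fair futures F* = (S − I)·e^(rT) = (436.74 − 18.4524)·e^0.019875 = 418.2876 × 1.020074 = 426.6843
Market C$437.17 > fair 426.6843: forward overpriced → cash-and-carry (borrow at r, buy the stock and collect the dividends, short the forward).
Profit at T = |F_mkt − F*| = |437.17 − 426.6843| = C$10.49 per share

C$10.49 per share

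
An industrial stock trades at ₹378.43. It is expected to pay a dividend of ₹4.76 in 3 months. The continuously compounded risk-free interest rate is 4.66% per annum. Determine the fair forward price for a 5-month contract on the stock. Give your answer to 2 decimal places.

PV(dividends) I = 4.76·e^(−0.0466·3/12)
I = 4.7049
F = (S − I)·e^(rT) = (378.43 − 4.7049) · e^(0.0466·5/12)
= 373.7251 · e^0.019417 = 373.7251 × 1.019607 = ₹381.05

₹381.05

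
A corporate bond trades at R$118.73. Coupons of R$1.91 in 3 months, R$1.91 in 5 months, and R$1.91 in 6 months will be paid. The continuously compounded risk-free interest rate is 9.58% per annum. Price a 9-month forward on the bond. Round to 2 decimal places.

R$121.64

PV(coupons) I = 1.91·e^(−0.0958·3/12) + 1.91·e^(−0.0958·5/12) + 1.91·e^(−0.0958·6/12)
I = 1.8648 + 1.8353 + 1.8207 = 5.5208
F = (S − I)·e^(rT) = (118.73 − 5.5208) · e^(0.0958·9/12)
= 113.2092 · e^0.071850 = 113.2092 × 1.074494 = R$121.64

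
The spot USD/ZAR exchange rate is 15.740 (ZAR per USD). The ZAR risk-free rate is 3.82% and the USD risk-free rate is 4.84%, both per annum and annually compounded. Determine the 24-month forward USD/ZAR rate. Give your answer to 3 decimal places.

By covered interest parity, F = S · (1+r_ZAR)^T / (1+r_USD)^T
= 15.740 × 1.077859 / 1.099143 = 15.740 × 0.980636
F = 15.435 ZAR per USD

15.435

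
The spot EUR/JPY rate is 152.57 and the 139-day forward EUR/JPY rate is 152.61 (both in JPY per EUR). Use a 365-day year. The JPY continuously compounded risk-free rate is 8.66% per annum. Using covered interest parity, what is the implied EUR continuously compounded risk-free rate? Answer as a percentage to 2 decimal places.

8.59%

F = S·e^((r_JPY − r_EUR)T) ⇒ r_EUR = r_JPY − ln(F/S)/T
ln(152.61/152.57) = 0.000262; /(139/365) = 0.000688
r_EUR = 0.0866 − 0.000688 = 0.085912
r_EUR = 8.59%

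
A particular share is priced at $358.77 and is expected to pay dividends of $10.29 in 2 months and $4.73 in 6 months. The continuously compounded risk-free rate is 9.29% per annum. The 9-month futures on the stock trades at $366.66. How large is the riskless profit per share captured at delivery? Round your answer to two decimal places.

PV(dividends) I = 10.29·e^(−0.0929·2/12) + 4.73·e^(−0.0929·6/12) = 14.6472
Fair futures F* = (S − I)·e^(rT) = (358.77 − 14.6472)·e^0.069675 = 344.1228 × 1.072160 = 368.9547
Market $366.66 < fair 368.9547: forward underpriced → reverse cash-and-carry (short the stock, invest proceeds at r, pay the dividends, go long the forward).
Profit at T = |F_mkt − F*| = |366.66 − 368.9547| = $2.29 per share

$2.29 per share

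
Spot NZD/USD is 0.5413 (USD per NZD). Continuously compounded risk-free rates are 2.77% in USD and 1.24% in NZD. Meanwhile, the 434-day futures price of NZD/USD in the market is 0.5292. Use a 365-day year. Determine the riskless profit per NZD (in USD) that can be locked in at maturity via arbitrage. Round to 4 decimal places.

Fair futures: F* = S·e^(carry·T), with carry = (r_USD − r_NZD) = 0.0277 − 0.0124 = 0.0153
F* = 0.5413 · e^(0.0153 × 434/365) = 0.5413 · e^0.018192 = 0.5413 × 1.018358 = 0.5512
Market 0.5292 < fair 0.5512: forward underpriced → reverse cash-and-carry (short spot, go long the forward).
At maturity, profit = |F_mkt − F*| = |0.5292 − 0.5512| = 0.0220 per NZD (in USD)

0.0220 per NZD (in USD)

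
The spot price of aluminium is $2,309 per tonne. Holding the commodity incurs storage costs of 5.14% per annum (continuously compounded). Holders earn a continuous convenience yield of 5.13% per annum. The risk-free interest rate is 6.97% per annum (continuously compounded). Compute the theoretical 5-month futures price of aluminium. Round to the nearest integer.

$2,377 per tonne

Net carry = r + u − y = 0.0697 + 0.0514 − 0.0513 = 0.0698
F = S·e^((r+u−y)T) = 2309 · e^(0.0698 × 5/12) = 2309 · e^0.029083
= 2309 × 1.029510 = $2,377 per tonne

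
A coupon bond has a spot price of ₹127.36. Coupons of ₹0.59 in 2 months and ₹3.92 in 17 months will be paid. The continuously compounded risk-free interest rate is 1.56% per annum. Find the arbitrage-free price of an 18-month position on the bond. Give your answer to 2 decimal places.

₹125.85

PV(coupons) I = 0.59·e^(−0.0156·2/12) + 3.92·e^(−0.0156·17/12)
I = 0.5885 + 3.8343 = 4.4228
F = (S − I)·e^(rT) = (127.36 − 4.4228) · e^(0.0156·18/12)
= 122.9372 · e^0.023400 = 122.9372 × 1.023676 = ₹125.85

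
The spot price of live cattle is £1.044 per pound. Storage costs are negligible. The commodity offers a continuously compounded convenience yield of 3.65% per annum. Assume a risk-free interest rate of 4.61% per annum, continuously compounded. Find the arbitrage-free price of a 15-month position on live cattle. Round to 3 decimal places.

Net carry = r + u − y = 0.0461 + 0.0000 − 0.0365 = 0.0096
F = S·e^((r+u−y)T) = 1.044 · e^(0.0096 × 15/12) = 1.044 · e^0.012000
= 1.044 × 1.012072 = £1.057 per pound

£1.057 per pound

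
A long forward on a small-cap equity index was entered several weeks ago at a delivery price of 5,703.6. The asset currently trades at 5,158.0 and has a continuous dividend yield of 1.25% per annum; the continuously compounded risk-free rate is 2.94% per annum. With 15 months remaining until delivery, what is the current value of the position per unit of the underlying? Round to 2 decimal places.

-419.76

Current fair forward for the remaining 15 months: F = S·e^((r − q)·T), (r − q) = 0.0294 − 0.0125 = 0.0169
F = 5158.0 · e^(0.0169 × 15/12) = 5158.0 × 1.02134971 = 5268.1218
Value of long forward = (F − K)·e^(−rT) = (5268.1218 − 5703.6) · e^(−0.0294·15/12)
= -435.4782 × 0.96391708 = -419.76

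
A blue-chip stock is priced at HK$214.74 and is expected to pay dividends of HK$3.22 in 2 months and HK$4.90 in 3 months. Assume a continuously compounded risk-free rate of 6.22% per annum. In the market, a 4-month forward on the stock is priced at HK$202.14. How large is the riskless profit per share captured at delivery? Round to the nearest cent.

PV(dividends) I = 3.22·e^(−0.0622·2/12) + 4.90·e^(−0.0622·3/12) = 8.0112
Fair forward F* = (S − I)·e^(rT) = (214.74 − 8.0112)·e^0.020733 = 206.7288 × 1.020949 = 211.0596
Market HK$202.14 < fair 211.0596: forward underpriced → reverse cash-and-carry (short the stock, invest proceeds at r, pay the dividends, go long the forward).
Profit at T = |F_mkt − F*| = |202.14 − 211.0596| = HK$8.92 per share

HK$8.92 per share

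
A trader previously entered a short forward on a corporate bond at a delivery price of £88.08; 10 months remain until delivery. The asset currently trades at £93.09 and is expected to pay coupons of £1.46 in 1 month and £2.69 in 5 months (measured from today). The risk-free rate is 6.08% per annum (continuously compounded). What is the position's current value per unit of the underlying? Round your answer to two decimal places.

-£5.29

PV(remaining coupons) I = 1.46·e^(−0.0608·1/12) + 2.69·e^(−0.0608·5/12) = 4.0753
Current forward F = (S − I)·e^(rT) = (93.09 − 4.0753)·e^(0.0608·10/12) = 89.0147 × 1.051972 = 93.6410
Value (long) = (F − K)·e^(−rT) = (93.6410 − 88.08) × 0.950595 = 5.2863
Short position value = −(long value) = -£5.29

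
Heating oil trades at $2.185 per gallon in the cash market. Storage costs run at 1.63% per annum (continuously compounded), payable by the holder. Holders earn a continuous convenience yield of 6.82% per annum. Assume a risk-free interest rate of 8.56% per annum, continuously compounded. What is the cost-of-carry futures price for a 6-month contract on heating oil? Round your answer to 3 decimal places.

$2.222 per gallon

Net carry = r + u − y = 0.0856 + 0.0163 − 0.0682 = 0.0337
F = S·e^((r+u−y)T) = 2.185 · e^(0.0337 × 6/12) = 2.185 · e^0.016850
= 2.185 × 1.016993 = $2.222 per gallon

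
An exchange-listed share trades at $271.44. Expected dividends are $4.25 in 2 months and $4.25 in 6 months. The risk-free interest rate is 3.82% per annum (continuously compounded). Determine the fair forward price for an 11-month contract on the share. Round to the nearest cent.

$272.42

PV(dividends) I = 4.25·e^(−0.0382·2/12) + 4.25·e^(−0.0382·6/12)
I = 4.2230 + 4.1696 = 8.3926
F = (S − I)·e^(rT) = (271.44 − 8.3926) · e^(0.0382·11/12)
= 263.0474 · e^0.035017 = 263.0474 × 1.035637 = $272.42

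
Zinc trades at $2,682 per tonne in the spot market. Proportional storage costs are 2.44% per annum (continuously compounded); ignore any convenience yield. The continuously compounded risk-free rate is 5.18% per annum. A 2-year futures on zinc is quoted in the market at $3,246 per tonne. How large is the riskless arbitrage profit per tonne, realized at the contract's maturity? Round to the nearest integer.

$122 per tonne

Fair futures: F* = S·e^(carry·T), with carry = (r + u) = 0.0518 + 0.0244 = 0.0762
F* = 2682 · e^(0.0762 × 2) = 2682 · e^0.152400 = 2682 × 1.164626 = $3123.5269
Market $3246 > fair $3123.5269: forward overpriced → cash-and-carry (buy spot, short the forward).
At maturity, profit = |F_mkt − F*| = |3246 − 3123.5269| = $122 per tonne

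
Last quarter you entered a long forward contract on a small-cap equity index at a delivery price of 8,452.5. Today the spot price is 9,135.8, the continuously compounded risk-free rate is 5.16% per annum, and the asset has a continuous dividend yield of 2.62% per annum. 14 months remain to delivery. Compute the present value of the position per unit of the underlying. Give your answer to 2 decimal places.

902.10

Current fair forward for the remaining 14 months: F = S·e^((r − q)·T), (r − q) = 0.0516 − 0.0262 = 0.0254
F = 9135.8 · e^(0.0254 × 14/12) = 9135.8 × 1.03007677 = 9410.5754
Value of long forward = (F − K)·e^(−rT) = (9410.5754 − 8452.5) · e^(−0.0516·14/12)
= 958.0754 × 0.94157620 = 902.10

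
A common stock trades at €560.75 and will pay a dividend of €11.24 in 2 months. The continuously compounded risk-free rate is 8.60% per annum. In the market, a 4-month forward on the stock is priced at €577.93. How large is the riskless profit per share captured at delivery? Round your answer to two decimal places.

PV(dividends) I = 11.24·e^(−0.0860·2/12) = 11.0800
Fair forward F* = (S − I)·e^(rT) = (560.75 − 11.0800)·e^0.028667 = 549.6700 × 1.029082 = 565.6555
Market €577.93 > fair 565.6555: forward overpriced → cash-and-carry (borrow at r, buy the stock and collect the dividends, short the forward).
Profit at T = |F_mkt − F*| = |577.93 − 565.6555| = €12.27 per share

€12.27 per share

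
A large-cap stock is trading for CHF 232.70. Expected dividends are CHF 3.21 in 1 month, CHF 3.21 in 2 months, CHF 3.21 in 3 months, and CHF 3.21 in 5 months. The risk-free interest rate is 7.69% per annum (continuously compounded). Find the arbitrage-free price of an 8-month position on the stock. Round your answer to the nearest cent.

CHF 231.66

PV(dividends) I = 3.21·e^(−0.0769·1/12) + 3.21·e^(−0.0769·2/12) + 3.21·e^(−0.0769·3/12) + 3.21·e^(−0.0769·5/12)
I = 3.1895 + 3.1691 + 3.1489 + 3.1088 = 12.6163
F = (S − I)·e^(rT) = (232.70 − 12.6163) · e^(0.0769·8/12)
= 220.0837 · e^0.051267 = 220.0837 × 1.052604 = CHF 231.66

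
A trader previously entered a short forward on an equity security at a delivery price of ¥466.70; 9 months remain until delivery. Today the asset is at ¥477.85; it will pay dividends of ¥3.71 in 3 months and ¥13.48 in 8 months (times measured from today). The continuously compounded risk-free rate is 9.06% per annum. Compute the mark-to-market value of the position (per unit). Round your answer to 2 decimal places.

-¥25.49

PV(remaining dividends) I = 3.71·e^(−0.0906·3/12) + 13.48·e^(−0.0906·8/12) = 16.3168
Current forward F = (S − I)·e^(rT) = (477.85 − 16.3168)·e^(0.0906·9/12) = 461.5332 × 1.070312 = 493.9845
Value (long) = (F − K)·e^(−rT) = (493.9845 − 466.70) × 0.934307 = 25.4921
Short position value = −(long value) = -¥25.49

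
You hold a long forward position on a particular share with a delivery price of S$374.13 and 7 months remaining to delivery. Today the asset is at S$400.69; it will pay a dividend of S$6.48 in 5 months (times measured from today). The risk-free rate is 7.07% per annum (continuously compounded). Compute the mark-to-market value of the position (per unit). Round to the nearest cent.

PV(remaining dividends) I = 6.48·e^(−0.0707·5/12) = 6.2919
Current forward F = (S − I)·e^(rT) = (400.69 − 6.2919)·e^(0.0707·7/12) = 394.3981 × 1.042104 = 411.0038
Value (long) = (F − K)·e^(−rT) = (411.0038 − 374.13) × 0.959597 = 35.3840
Value = S$35.38

S$35.38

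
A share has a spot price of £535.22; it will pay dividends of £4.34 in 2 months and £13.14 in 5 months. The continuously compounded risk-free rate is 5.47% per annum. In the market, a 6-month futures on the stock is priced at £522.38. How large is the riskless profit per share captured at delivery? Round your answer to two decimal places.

PV(dividends) I = 4.34·e^(−0.0547·2/12) + 13.14·e^(−0.0547·5/12) = 17.1445
Fair futures F* = (S − I)·e^(rT) = (535.22 − 17.1445)·e^0.027350 = 518.0755 × 1.027727 = 532.4402
Market £522.38 < fair 532.4402: forward underpriced → reverse cash-and-carry (short the stock, invest proceeds at r, pay the dividends, go long the forward).
Profit at T = |F_mkt − F*| = |522.38 − 532.4402| = £10.06 per share

£10.06 per share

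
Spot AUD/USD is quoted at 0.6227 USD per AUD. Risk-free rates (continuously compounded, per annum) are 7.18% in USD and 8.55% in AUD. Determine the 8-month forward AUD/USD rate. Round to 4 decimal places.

0.6170

F = S·e^((r_USD − r_AUD)T) = 0.6227 · e^((0.0718 − 0.0855) × 8/12)
= 0.6227 · e^-0.009133 = 0.6227 × 0.990909
F = 0.6170 USD per AUD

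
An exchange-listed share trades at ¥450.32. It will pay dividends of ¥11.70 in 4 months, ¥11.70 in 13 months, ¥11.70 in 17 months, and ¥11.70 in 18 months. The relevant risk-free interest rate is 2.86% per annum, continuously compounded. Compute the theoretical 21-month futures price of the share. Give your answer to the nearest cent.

PV(dividends) I = 11.70·e^(−0.0286·4/12) + 11.70·e^(−0.0286·13/12) + 11.70·e^(−0.0286·17/12) + 11.70·e^(−0.0286·18/12)
I = 11.5890 + 11.3431 + 11.2354 + 11.2087 = 45.3762
F = (S − I)·e^(rT) = (450.32 − 45.3762) · e^(0.0286·21/12)
= 404.9438 · e^0.050050 = 404.9438 × 1.051324 = ¥425.73

¥425.73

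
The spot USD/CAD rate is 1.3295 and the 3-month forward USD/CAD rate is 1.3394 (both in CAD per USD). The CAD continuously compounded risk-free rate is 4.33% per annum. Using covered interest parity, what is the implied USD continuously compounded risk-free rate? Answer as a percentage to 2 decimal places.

F = S·e^((r_CAD − r_USD)T) ⇒ r_USD = r_CAD − ln(F/S)/T
ln(1.3394/1.3295) = 0.007419; /(3/12) = 0.029676
r_USD = 0.0433 − 0.029676 = 0.013624
r_USD = 1.36%

1.36%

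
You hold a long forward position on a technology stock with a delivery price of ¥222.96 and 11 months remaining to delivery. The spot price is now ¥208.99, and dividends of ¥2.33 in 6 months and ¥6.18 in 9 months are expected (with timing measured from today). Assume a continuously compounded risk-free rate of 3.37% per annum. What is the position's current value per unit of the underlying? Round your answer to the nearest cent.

-¥15.50

PV(remaining dividends) I = 2.33·e^(−0.0337·6/12) + 6.18·e^(−0.0337·9/12) = 8.3168
Current forward F = (S − I)·e^(rT) = (208.99 − 8.3168)·e^(0.0337·11/12) = 200.6732 × 1.031374 = 206.9691
Value (long) = (F − K)·e^(−rT) = (206.9691 − 222.96) × 0.969581 = -15.5045
Value = -¥15.50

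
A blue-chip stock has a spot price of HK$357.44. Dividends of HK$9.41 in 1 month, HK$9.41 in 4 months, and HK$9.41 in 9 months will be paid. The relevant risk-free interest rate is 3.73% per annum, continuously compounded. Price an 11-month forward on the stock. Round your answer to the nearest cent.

PV(dividends) I = 9.41·e^(−0.0373·1/12) + 9.41·e^(−0.0373·4/12) + 9.41·e^(−0.0373·9/12)
I = 9.3808 + 9.2937 + 9.1504 = 27.8249
F = (S − I)·e^(rT) = (357.44 − 27.8249) · e^(0.0373·11/12)
= 329.6151 · e^0.034192 = 329.6151 × 1.034783 = HK$341.08

HK$341.08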